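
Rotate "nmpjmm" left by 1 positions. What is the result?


Input: "nmpjmm", rotate left by 1
First 1 characters: "n"
Remaining characters: "mpjmm"
Concatenate remaining + first: "mpjmm" + "n" = "mpjmmn"

mpjmmn


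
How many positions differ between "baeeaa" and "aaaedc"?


Comparing "baeeaa" and "aaaedc" position by position:
  Position 0: 'b' vs 'a' => DIFFER
  Position 1: 'a' vs 'a' => same
  Position 2: 'e' vs 'a' => DIFFER
  Position 3: 'e' vs 'e' => same
  Position 4: 'a' vs 'd' => DIFFER
  Position 5: 'a' vs 'c' => DIFFER
Positions that differ: 4

4


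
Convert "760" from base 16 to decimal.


Input: "760" in base 16
Positional expansion:
  Digit '7' (value 7) x 16^2 = 1792
  Digit '6' (value 6) x 16^1 = 96
  Digit '0' (value 0) x 16^0 = 0
Sum = 1888

1888


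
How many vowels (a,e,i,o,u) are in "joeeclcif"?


Input: joeeclcif
Checking each character:
  'j' at position 0: consonant
  'o' at position 1: vowel (running total: 1)
  'e' at position 2: vowel (running total: 2)
  'e' at position 3: vowel (running total: 3)
  'c' at position 4: consonant
  'l' at position 5: consonant
  'c' at position 6: consonant
  'i' at position 7: vowel (running total: 4)
  'f' at position 8: consonant
Total vowels: 4

4


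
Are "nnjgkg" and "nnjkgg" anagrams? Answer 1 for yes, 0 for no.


Strings: "nnjgkg", "nnjkgg"
Sorted first:  ggjknn
Sorted second: ggjknn
Sorted forms match => anagrams

1


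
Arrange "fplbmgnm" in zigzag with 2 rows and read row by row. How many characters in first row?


Zigzag "fplbmgnm" into 2 rows:
Placing characters:
  'f' => row 0
  'p' => row 1
  'l' => row 0
  'b' => row 1
  'm' => row 0
  'g' => row 1
  'n' => row 0
  'm' => row 1
Rows:
  Row 0: "flmn"
  Row 1: "pbgm"
First row length: 4

4


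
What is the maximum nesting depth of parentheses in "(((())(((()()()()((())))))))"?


Input: "(((())(((()()()()((())))))))"
Tracking depth:
  Position 0 '(': depth becomes 1
  Position 1 '(': depth becomes 2
  Position 2 '(': depth becomes 3
  Position 3 '(': depth becomes 4
  Position 4 ')': depth becomes 3
  Position 5 ')': depth becomes 2
  Position 6 '(': depth becomes 3
  Position 7 '(': depth becomes 4
  Position 8 '(': depth becomes 5
  Position 9 '(': depth becomes 6
  Position 10 ')': depth becomes 5
  Position 11 '(': depth becomes 6
  Position 12 ')': depth becomes 5
  Position 13 '(': depth becomes 6
  Position 14 ')': depth becomes 5
  Position 15 '(': depth becomes 6
  Position 16 ')': depth becomes 5
  Position 17 '(': depth becomes 6
  Position 18 '(': depth becomes 7
  Position 19 '(': depth becomes 8
  Position 20 ')': depth becomes 7
  Position 21 ')': depth becomes 6
  Position 22 ')': depth becomes 5
  Position 23 ')': depth becomes 4
  Position 24 ')': depth becomes 3
  Position 25 ')': depth becomes 2
  Position 26 ')': depth becomes 1
  Position 27 ')': depth becomes 0
Maximum depth reached: 8

8


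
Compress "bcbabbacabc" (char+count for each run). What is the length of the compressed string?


Input: bcbabbacabc
Runs:
  'b' x 1 => "b1"
  'c' x 1 => "c1"
  'b' x 1 => "b1"
  'a' x 1 => "a1"
  'b' x 2 => "b2"
  'a' x 1 => "a1"
  'c' x 1 => "c1"
  'a' x 1 => "a1"
  'b' x 1 => "b1"
  'c' x 1 => "c1"
Compressed: "b1c1b1a1b2a1c1a1b1c1"
Compressed length: 20

20


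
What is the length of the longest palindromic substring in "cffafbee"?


Input: "cffafbee"
Checking substrings for palindromes:
  [2:5] "faf" (len 3) => palindrome
  [1:3] "ff" (len 2) => palindrome
  [6:8] "ee" (len 2) => palindrome
Longest palindromic substring: "faf" with length 3

3


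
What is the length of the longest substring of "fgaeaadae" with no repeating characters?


Input: "fgaeaadae"
Sliding window (track last position of each char):
  Position 0 ('f'): window [0,0] length 1 -- new best
  Position 1 ('g'): window [0,1] length 2 -- new best
  Position 2 ('a'): window [0,2] length 3 -- new best
  Position 3 ('e'): window [0,3] length 4 -- new best
  Position 4 ('a'): repeat (last at 2), move window start to 3
  Position 4 ('a'): window [3,4] length 2
  Position 5 ('a'): repeat (last at 4), move window start to 5
  Position 5 ('a'): window [5,5] length 1
  Position 6 ('d'): window [5,6] length 2
  Position 7 ('a'): repeat (last at 5), move window start to 6
  Position 7 ('a'): window [6,7] length 2
  Position 8 ('e'): window [6,8] length 3
Longest substring with no repeats: "fgae" with length 4

4


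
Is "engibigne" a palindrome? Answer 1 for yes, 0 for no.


Input: engibigne
Reversed: engibigne
  Compare pos 0 ('e') with pos 8 ('e'): match
  Compare pos 1 ('n') with pos 7 ('n'): match
  Compare pos 2 ('g') with pos 6 ('g'): match
  Compare pos 3 ('i') with pos 5 ('i'): match
Result: palindrome

1


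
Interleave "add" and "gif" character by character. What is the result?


Interleaving "add" and "gif":
  Position 0: 'a' from first, 'g' from second => "ag"
  Position 1: 'd' from first, 'i' from second => "di"
  Position 2: 'd' from first, 'f' from second => "df"
Result: agdidf

agdidf


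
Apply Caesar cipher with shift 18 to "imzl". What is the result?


Caesar cipher: shift "imzl" by 18
  'i' (pos 8) + 18 = pos 0 = 'a'
  'm' (pos 12) + 18 = pos 4 = 'e'
  'z' (pos 25) + 18 = pos 17 = 'r'
  'l' (pos 11) + 18 = pos 3 = 'd'
Result: aerd

aerd


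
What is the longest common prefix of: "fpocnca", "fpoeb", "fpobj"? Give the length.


Words: fpocnca, fpoeb, fpobj
  Position 0: all 'f' => match
  Position 1: all 'p' => match
  Position 2: all 'o' => match
  Position 3: ('c', 'e', 'b') => mismatch, stop
LCP = "fpo" (length 3)

3


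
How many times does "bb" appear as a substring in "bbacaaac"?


Searching for "bb" in "bbacaaac"
Scanning each position:
  Position 0: "bb" => MATCH
  Position 1: "ba" => no
  Position 2: "ac" => no
  Position 3: "ca" => no
  Position 4: "aa" => no
  Position 5: "aa" => no
  Position 6: "ac" => no
Total occurrences: 1

1


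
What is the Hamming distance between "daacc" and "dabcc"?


Comparing "daacc" and "dabcc" position by position:
  Position 0: 'd' vs 'd' => same
  Position 1: 'a' vs 'a' => same
  Position 2: 'a' vs 'b' => differ
  Position 3: 'c' vs 'c' => same
  Position 4: 'c' vs 'c' => same
Total differences (Hamming distance): 1

1


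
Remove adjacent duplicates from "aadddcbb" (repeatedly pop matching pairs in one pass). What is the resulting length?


Input: aadddcbb
Stack-based adjacent duplicate removal:
  Read 'a': push. Stack: a
  Read 'a': matches stack top 'a' => pop. Stack: (empty)
  Read 'd': push. Stack: d
  Read 'd': matches stack top 'd' => pop. Stack: (empty)
  Read 'd': push. Stack: d
  Read 'c': push. Stack: dc
  Read 'b': push. Stack: dcb
  Read 'b': matches stack top 'b' => pop. Stack: dc
Final stack: "dc" (length 2)

2


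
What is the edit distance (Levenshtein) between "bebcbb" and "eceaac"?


Computing edit distance: "bebcbb" -> "eceaac"
DP table:
           e    c    e    a    a    c
      0    1    2    3    4    5    6
  b   1    1    2    3    4    5    6
  e   2    1    2    2    3    4    5
  b   3    2    2    3    3    4    5
  c   4    3    2    3    4    4    4
  b   5    4    3    3    4    5    5
  b   6    5    4    4    4    5    6
Edit distance = dp[6][6] = 6

6


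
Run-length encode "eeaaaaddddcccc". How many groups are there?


Input: eeaaaaddddcccc
Scanning for consecutive runs:
  Group 1: 'e' x 2 (positions 0-1)
  Group 2: 'a' x 4 (positions 2-5)
  Group 3: 'd' x 4 (positions 6-9)
  Group 4: 'c' x 4 (positions 10-13)
Total groups: 4

4


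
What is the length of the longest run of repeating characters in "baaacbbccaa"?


Input: "baaacbbccaa"
Scanning for longest run:
  Position 1 ('a'): new char, reset run to 1
  Position 2 ('a'): continues run of 'a', length=2
  Position 3 ('a'): continues run of 'a', length=3
  Position 4 ('c'): new char, reset run to 1
  Position 5 ('b'): new char, reset run to 1
  Position 6 ('b'): continues run of 'b', length=2
  Position 7 ('c'): new char, reset run to 1
  Position 8 ('c'): continues run of 'c', length=2
  Position 9 ('a'): new char, reset run to 1
  Position 10 ('a'): continues run of 'a', length=2
Longest run: 'a' with length 3

3


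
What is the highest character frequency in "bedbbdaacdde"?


Input: bedbbdaacdde
Character counts:
  'a': 2
  'b': 3
  'c': 1
  'd': 4
  'e': 2
Maximum frequency: 4

4


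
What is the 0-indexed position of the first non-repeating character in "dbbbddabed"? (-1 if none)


Input: dbbbddabed
Character frequencies:
  'a': 1
  'b': 4
  'd': 4
  'e': 1
Scanning left to right for freq == 1:
  Position 0 ('d'): freq=4, skip
  Position 1 ('b'): freq=4, skip
  Position 2 ('b'): freq=4, skip
  Position 3 ('b'): freq=4, skip
  Position 4 ('d'): freq=4, skip
  Position 5 ('d'): freq=4, skip
  Position 6 ('a'): unique! => answer = 6

6


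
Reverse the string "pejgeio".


Input: pejgeio
Reading characters right to left:
  Position 6: 'o'
  Position 5: 'i'
  Position 4: 'e'
  Position 3: 'g'
  Position 2: 'j'
  Position 1: 'e'
  Position 0: 'p'
Reversed: oiegjep

oiegjep


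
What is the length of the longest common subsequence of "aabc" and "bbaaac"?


LCS of "aabc" and "bbaaac"
DP table:
           b    b    a    a    a    c
      0    0    0    0    0    0    0
  a   0    0    0    1    1    1    1
  a   0    0    0    1    2    2    2
  b   0    1    1    1    2    2    2
  c   0    1    1    1    2    2    3
LCS length = dp[4][6] = 3

3


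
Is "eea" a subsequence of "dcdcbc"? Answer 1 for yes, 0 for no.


Check if "eea" is a subsequence of "dcdcbc"
Greedy scan:
  Position 0 ('d'): no match needed
  Position 1 ('c'): no match needed
  Position 2 ('d'): no match needed
  Position 3 ('c'): no match needed
  Position 4 ('b'): no match needed
  Position 5 ('c'): no match needed
Only matched 0/3 characters => not a subsequence

0


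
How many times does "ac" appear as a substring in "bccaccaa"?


Searching for "ac" in "bccaccaa"
Scanning each position:
  Position 0: "bc" => no
  Position 1: "cc" => no
  Position 2: "ca" => no
  Position 3: "ac" => MATCH
  Position 4: "cc" => no
  Position 5: "ca" => no
  Position 6: "aa" => no
Total occurrences: 1

1


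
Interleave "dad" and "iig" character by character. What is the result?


Interleaving "dad" and "iig":
  Position 0: 'd' from first, 'i' from second => "di"
  Position 1: 'a' from first, 'i' from second => "ai"
  Position 2: 'd' from first, 'g' from second => "dg"
Result: diaidg

diaidg


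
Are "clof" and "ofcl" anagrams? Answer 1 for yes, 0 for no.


Strings: "clof", "ofcl"
Sorted first:  cflo
Sorted second: cflo
Sorted forms match => anagrams

1


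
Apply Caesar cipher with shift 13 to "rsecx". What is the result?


Caesar cipher: shift "rsecx" by 13
  'r' (pos 17) + 13 = pos 4 = 'e'
  's' (pos 18) + 13 = pos 5 = 'f'
  'e' (pos 4) + 13 = pos 17 = 'r'
  'c' (pos 2) + 13 = pos 15 = 'p'
  'x' (pos 23) + 13 = pos 10 = 'k'
Result: efrpk

efrpk


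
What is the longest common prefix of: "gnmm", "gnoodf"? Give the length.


Words: gnmm, gnoodf
  Position 0: all 'g' => match
  Position 1: all 'n' => match
  Position 2: ('m', 'o') => mismatch, stop
LCP = "gn" (length 2)

2


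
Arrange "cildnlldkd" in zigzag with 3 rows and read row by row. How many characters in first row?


Zigzag "cildnlldkd" into 3 rows:
Placing characters:
  'c' => row 0
  'i' => row 1
  'l' => row 2
  'd' => row 1
  'n' => row 0
  'l' => row 1
  'l' => row 2
  'd' => row 1
  'k' => row 0
  'd' => row 1
Rows:
  Row 0: "cnk"
  Row 1: "idldd"
  Row 2: "ll"
First row length: 3

3


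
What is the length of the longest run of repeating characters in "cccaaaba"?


Input: "cccaaaba"
Scanning for longest run:
  Position 1 ('c'): continues run of 'c', length=2
  Position 2 ('c'): continues run of 'c', length=3
  Position 3 ('a'): new char, reset run to 1
  Position 4 ('a'): continues run of 'a', length=2
  Position 5 ('a'): continues run of 'a', length=3
  Position 6 ('b'): new char, reset run to 1
  Position 7 ('a'): new char, reset run to 1
Longest run: 'c' with length 3

3


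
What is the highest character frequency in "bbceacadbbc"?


Input: bbceacadbbc
Character counts:
  'a': 2
  'b': 4
  'c': 3
  'd': 1
  'e': 1
Maximum frequency: 4

4


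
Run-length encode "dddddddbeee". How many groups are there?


Input: dddddddbeee
Scanning for consecutive runs:
  Group 1: 'd' x 7 (positions 0-6)
  Group 2: 'b' x 1 (positions 7-7)
  Group 3: 'e' x 3 (positions 8-10)
Total groups: 3

3


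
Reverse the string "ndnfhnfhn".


Input: ndnfhnfhn
Reading characters right to left:
  Position 8: 'n'
  Position 7: 'h'
  Position 6: 'f'
  Position 5: 'n'
  Position 4: 'h'
  Position 3: 'f'
  Position 2: 'n'
  Position 1: 'd'
  Position 0: 'n'
Reversed: nhfnhfndn

nhfnhfndn


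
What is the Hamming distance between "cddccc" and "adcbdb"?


Comparing "cddccc" and "adcbdb" position by position:
  Position 0: 'c' vs 'a' => differ
  Position 1: 'd' vs 'd' => same
  Position 2: 'd' vs 'c' => differ
  Position 3: 'c' vs 'b' => differ
  Position 4: 'c' vs 'd' => differ
  Position 5: 'c' vs 'b' => differ
Total differences (Hamming distance): 5

5


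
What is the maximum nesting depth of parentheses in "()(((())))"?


Input: "()(((())))"
Tracking depth:
  Position 0 '(': depth becomes 1
  Position 1 ')': depth becomes 0
  Position 2 '(': depth becomes 1
  Position 3 '(': depth becomes 2
  Position 4 '(': depth becomes 3
  Position 5 '(': depth becomes 4
  Position 6 ')': depth becomes 3
  Position 7 ')': depth becomes 2
  Position 8 ')': depth becomes 1
  Position 9 ')': depth becomes 0
Maximum depth reached: 4

4


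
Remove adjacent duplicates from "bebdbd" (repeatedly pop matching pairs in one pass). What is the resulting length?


Input: bebdbd
Stack-based adjacent duplicate removal:
  Read 'b': push. Stack: b
  Read 'e': push. Stack: be
  Read 'b': push. Stack: beb
  Read 'd': push. Stack: bebd
  Read 'b': push. Stack: bebdb
  Read 'd': push. Stack: bebdbd
Final stack: "bebdbd" (length 6)

6


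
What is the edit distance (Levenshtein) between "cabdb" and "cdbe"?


Computing edit distance: "cabdb" -> "cdbe"
DP table:
           c    d    b    e
      0    1    2    3    4
  c   1    0    1    2    3
  a   2    1    1    2    3
  b   3    2    2    1    2
  d   4    3    2    2    2
  b   5    4    3    2    3
Edit distance = dp[5][4] = 3

3


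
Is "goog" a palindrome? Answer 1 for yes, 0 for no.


Input: goog
Reversed: goog
  Compare pos 0 ('g') with pos 3 ('g'): match
  Compare pos 1 ('o') with pos 2 ('o'): match
Result: palindrome

1


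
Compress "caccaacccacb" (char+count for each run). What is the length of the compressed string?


Input: caccaacccacb
Runs:
  'c' x 1 => "c1"
  'a' x 1 => "a1"
  'c' x 2 => "c2"
  'a' x 2 => "a2"
  'c' x 3 => "c3"
  'a' x 1 => "a1"
  'c' x 1 => "c1"
  'b' x 1 => "b1"
Compressed: "c1a1c2a2c3a1c1b1"
Compressed length: 16

16


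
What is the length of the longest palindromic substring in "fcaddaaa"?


Input: "fcaddaaa"
Checking substrings for palindromes:
  [2:6] "adda" (len 4) => palindrome
  [5:8] "aaa" (len 3) => palindrome
  [3:5] "dd" (len 2) => palindrome
  [5:7] "aa" (len 2) => palindrome
  [6:8] "aa" (len 2) => palindrome
Longest palindromic substring: "adda" with length 4

4


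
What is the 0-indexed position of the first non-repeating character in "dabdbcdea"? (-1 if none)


Input: dabdbcdea
Character frequencies:
  'a': 2
  'b': 2
  'c': 1
  'd': 3
  'e': 1
Scanning left to right for freq == 1:
  Position 0 ('d'): freq=3, skip
  Position 1 ('a'): freq=2, skip
  Position 2 ('b'): freq=2, skip
  Position 3 ('d'): freq=3, skip
  Position 4 ('b'): freq=2, skip
  Position 5 ('c'): unique! => answer = 5

5


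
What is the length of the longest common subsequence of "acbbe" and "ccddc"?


LCS of "acbbe" and "ccddc"
DP table:
           c    c    d    d    c
      0    0    0    0    0    0
  a   0    0    0    0    0    0
  c   0    1    1    1    1    1
  b   0    1    1    1    1    1
  b   0    1    1    1    1    1
  e   0    1    1    1    1    1
LCS length = dp[5][5] = 1

1


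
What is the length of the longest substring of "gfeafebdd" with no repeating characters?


Input: "gfeafebdd"
Sliding window (track last position of each char):
  Position 0 ('g'): window [0,0] length 1 -- new best
  Position 1 ('f'): window [0,1] length 2 -- new best
  Position 2 ('e'): window [0,2] length 3 -- new best
  Position 3 ('a'): window [0,3] length 4 -- new best
  Position 4 ('f'): repeat (last at 1), move window start to 2
  Position 4 ('f'): window [2,4] length 3
  Position 5 ('e'): repeat (last at 2), move window start to 3
  Position 5 ('e'): window [3,5] length 3
  Position 6 ('b'): window [3,6] length 4
  Position 7 ('d'): window [3,7] length 5 -- new best
  Position 8 ('d'): repeat (last at 7), move window start to 8
  Position 8 ('d'): window [8,8] length 1
Longest substring with no repeats: "afebd" with length 5

5


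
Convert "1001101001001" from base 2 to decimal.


Input: "1001101001001" in base 2
Positional expansion:
  Digit '1' (value 1) x 2^12 = 4096
  Digit '0' (value 0) x 2^11 = 0
  Digit '0' (value 0) x 2^10 = 0
  Digit '1' (value 1) x 2^9 = 512
  Digit '1' (value 1) x 2^8 = 256
  Digit '0' (value 0) x 2^7 = 0
  Digit '1' (value 1) x 2^6 = 64
  Digit '0' (value 0) x 2^5 = 0
  Digit '0' (value 0) x 2^4 = 0
  Digit '1' (value 1) x 2^3 = 8
  Digit '0' (value 0) x 2^2 = 0
  Digit '0' (value 0) x 2^1 = 0
  Digit '1' (value 1) x 2^0 = 1
Sum = 4937

4937


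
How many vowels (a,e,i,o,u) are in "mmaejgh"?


Input: mmaejgh
Checking each character:
  'm' at position 0: consonant
  'm' at position 1: consonant
  'a' at position 2: vowel (running total: 1)
  'e' at position 3: vowel (running total: 2)
  'j' at position 4: consonant
  'g' at position 5: consonant
  'h' at position 6: consonant
Total vowels: 2

2


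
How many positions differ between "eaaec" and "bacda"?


Comparing "eaaec" and "bacda" position by position:
  Position 0: 'e' vs 'b' => DIFFER
  Position 1: 'a' vs 'a' => same
  Position 2: 'a' vs 'c' => DIFFER
  Position 3: 'e' vs 'd' => DIFFER
  Position 4: 'c' vs 'a' => DIFFER
Positions that differ: 4

4


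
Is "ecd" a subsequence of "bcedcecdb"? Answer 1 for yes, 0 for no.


Check if "ecd" is a subsequence of "bcedcecdb"
Greedy scan:
  Position 0 ('b'): no match needed
  Position 1 ('c'): no match needed
  Position 2 ('e'): matches sub[0] = 'e'
  Position 3 ('d'): no match needed
  Position 4 ('c'): matches sub[1] = 'c'
  Position 5 ('e'): no match needed
  Position 6 ('c'): no match needed
  Position 7 ('d'): matches sub[2] = 'd'
  Position 8 ('b'): no match needed
All 3 characters matched => is a subsequence

1


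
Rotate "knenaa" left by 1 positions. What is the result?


Input: "knenaa", rotate left by 1
First 1 characters: "k"
Remaining characters: "nenaa"
Concatenate remaining + first: "nenaa" + "k" = "nenaak"

nenaak


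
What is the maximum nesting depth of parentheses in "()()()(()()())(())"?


Input: "()()()(()()())(())"
Tracking depth:
  Position 0 '(': depth becomes 1
  Position 1 ')': depth becomes 0
  Position 2 '(': depth becomes 1
  Position 3 ')': depth becomes 0
  Position 4 '(': depth becomes 1
  Position 5 ')': depth becomes 0
  Position 6 '(': depth becomes 1
  Position 7 '(': depth becomes 2
  Position 8 ')': depth becomes 1
  Position 9 '(': depth becomes 2
  Position 10 ')': depth becomes 1
  Position 11 '(': depth becomes 2
  Position 12 ')': depth becomes 1
  Position 13 ')': depth becomes 0
  Position 14 '(': depth becomes 1
  Position 15 '(': depth becomes 2
  Position 16 ')': depth becomes 1
  Position 17 ')': depth becomes 0
Maximum depth reached: 2

2


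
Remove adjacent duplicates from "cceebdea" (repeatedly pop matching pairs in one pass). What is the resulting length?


Input: cceebdea
Stack-based adjacent duplicate removal:
  Read 'c': push. Stack: c
  Read 'c': matches stack top 'c' => pop. Stack: (empty)
  Read 'e': push. Stack: e
  Read 'e': matches stack top 'e' => pop. Stack: (empty)
  Read 'b': push. Stack: b
  Read 'd': push. Stack: bd
  Read 'e': push. Stack: bde
  Read 'a': push. Stack: bdea
Final stack: "bdea" (length 4)

4


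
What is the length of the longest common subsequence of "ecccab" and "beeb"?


LCS of "ecccab" and "beeb"
DP table:
           b    e    e    b
      0    0    0    0    0
  e   0    0    1    1    1
  c   0    0    1    1    1
  c   0    0    1    1    1
  c   0    0    1    1    1
  a   0    0    1    1    1
  b   0    1    1    1    2
LCS length = dp[6][4] = 2

2


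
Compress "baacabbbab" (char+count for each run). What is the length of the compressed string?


Input: baacabbbab
Runs:
  'b' x 1 => "b1"
  'a' x 2 => "a2"
  'c' x 1 => "c1"
  'a' x 1 => "a1"
  'b' x 3 => "b3"
  'a' x 1 => "a1"
  'b' x 1 => "b1"
Compressed: "b1a2c1a1b3a1b1"
Compressed length: 14

14


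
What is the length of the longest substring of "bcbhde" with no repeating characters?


Input: "bcbhde"
Sliding window (track last position of each char):
  Position 0 ('b'): window [0,0] length 1 -- new best
  Position 1 ('c'): window [0,1] length 2 -- new best
  Position 2 ('b'): repeat (last at 0), move window start to 1
  Position 2 ('b'): window [1,2] length 2
  Position 3 ('h'): window [1,3] length 3 -- new best
  Position 4 ('d'): window [1,4] length 4 -- new best
  Position 5 ('e'): window [1,5] length 5 -- new best
Longest substring with no repeats: "cbhde" with length 5

5


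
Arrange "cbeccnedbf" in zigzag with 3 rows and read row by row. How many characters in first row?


Zigzag "cbeccnedbf" into 3 rows:
Placing characters:
  'c' => row 0
  'b' => row 1
  'e' => row 2
  'c' => row 1
  'c' => row 0
  'n' => row 1
  'e' => row 2
  'd' => row 1
  'b' => row 0
  'f' => row 1
Rows:
  Row 0: "ccb"
  Row 1: "bcndf"
  Row 2: "ee"
First row length: 3

3


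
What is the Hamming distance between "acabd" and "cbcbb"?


Comparing "acabd" and "cbcbb" position by position:
  Position 0: 'a' vs 'c' => differ
  Position 1: 'c' vs 'b' => differ
  Position 2: 'a' vs 'c' => differ
  Position 3: 'b' vs 'b' => same
  Position 4: 'd' vs 'b' => differ
Total differences (Hamming distance): 4

4


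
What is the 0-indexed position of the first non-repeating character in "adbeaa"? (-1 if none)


Input: adbeaa
Character frequencies:
  'a': 3
  'b': 1
  'd': 1
  'e': 1
Scanning left to right for freq == 1:
  Position 0 ('a'): freq=3, skip
  Position 1 ('d'): unique! => answer = 1

1


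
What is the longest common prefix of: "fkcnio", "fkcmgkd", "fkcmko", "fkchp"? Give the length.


Words: fkcnio, fkcmgkd, fkcmko, fkchp
  Position 0: all 'f' => match
  Position 1: all 'k' => match
  Position 2: all 'c' => match
  Position 3: ('n', 'm', 'm', 'h') => mismatch, stop
LCP = "fkc" (length 3)

3


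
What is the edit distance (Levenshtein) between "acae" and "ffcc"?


Computing edit distance: "acae" -> "ffcc"
DP table:
           f    f    c    c
      0    1    2    3    4
  a   1    1    2    3    4
  c   2    2    2    2    3
  a   3    3    3    3    3
  e   4    4    4    4    4
Edit distance = dp[4][4] = 4

4


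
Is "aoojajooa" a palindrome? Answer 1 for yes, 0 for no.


Input: aoojajooa
Reversed: aoojajooa
  Compare pos 0 ('a') with pos 8 ('a'): match
  Compare pos 1 ('o') with pos 7 ('o'): match
  Compare pos 2 ('o') with pos 6 ('o'): match
  Compare pos 3 ('j') with pos 5 ('j'): match
Result: palindrome

1


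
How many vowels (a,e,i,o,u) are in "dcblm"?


Input: dcblm
Checking each character:
  'd' at position 0: consonant
  'c' at position 1: consonant
  'b' at position 2: consonant
  'l' at position 3: consonant
  'm' at position 4: consonant
Total vowels: 0

0


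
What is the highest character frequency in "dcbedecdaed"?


Input: dcbedecdaed
Character counts:
  'a': 1
  'b': 1
  'c': 2
  'd': 4
  'e': 3
Maximum frequency: 4

4


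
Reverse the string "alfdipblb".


Input: alfdipblb
Reading characters right to left:
  Position 8: 'b'
  Position 7: 'l'
  Position 6: 'b'
  Position 5: 'p'
  Position 4: 'i'
  Position 3: 'd'
  Position 2: 'f'
  Position 1: 'l'
  Position 0: 'a'
Reversed: blbpidfla

blbpidfla


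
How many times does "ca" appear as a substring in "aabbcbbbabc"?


Searching for "ca" in "aabbcbbbabc"
Scanning each position:
  Position 0: "aa" => no
  Position 1: "ab" => no
  Position 2: "bb" => no
  Position 3: "bc" => no
  Position 4: "cb" => no
  Position 5: "bb" => no
  Position 6: "bb" => no
  Position 7: "ba" => no
  Position 8: "ab" => no
  Position 9: "bc" => no
Total occurrences: 0

0


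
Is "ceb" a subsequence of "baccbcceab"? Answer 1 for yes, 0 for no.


Check if "ceb" is a subsequence of "baccbcceab"
Greedy scan:
  Position 0 ('b'): no match needed
  Position 1 ('a'): no match needed
  Position 2 ('c'): matches sub[0] = 'c'
  Position 3 ('c'): no match needed
  Position 4 ('b'): no match needed
  Position 5 ('c'): no match needed
  Position 6 ('c'): no match needed
  Position 7 ('e'): matches sub[1] = 'e'
  Position 8 ('a'): no match needed
  Position 9 ('b'): matches sub[2] = 'b'
All 3 characters matched => is a subsequence

1


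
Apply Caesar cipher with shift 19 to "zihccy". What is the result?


Caesar cipher: shift "zihccy" by 19
  'z' (pos 25) + 19 = pos 18 = 's'
  'i' (pos 8) + 19 = pos 1 = 'b'
  'h' (pos 7) + 19 = pos 0 = 'a'
  'c' (pos 2) + 19 = pos 21 = 'v'
  'c' (pos 2) + 19 = pos 21 = 'v'
  'y' (pos 24) + 19 = pos 17 = 'r'
Result: sbavvr

sbavvr


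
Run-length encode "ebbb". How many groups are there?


Input: ebbb
Scanning for consecutive runs:
  Group 1: 'e' x 1 (positions 0-0)
  Group 2: 'b' x 3 (positions 1-3)
Total groups: 2

2


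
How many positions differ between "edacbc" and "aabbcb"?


Comparing "edacbc" and "aabbcb" position by position:
  Position 0: 'e' vs 'a' => DIFFER
  Position 1: 'd' vs 'a' => DIFFER
  Position 2: 'a' vs 'b' => DIFFER
  Position 3: 'c' vs 'b' => DIFFER
  Position 4: 'b' vs 'c' => DIFFER
  Position 5: 'c' vs 'b' => DIFFER
Positions that differ: 6

6


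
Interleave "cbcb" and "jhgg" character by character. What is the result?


Interleaving "cbcb" and "jhgg":
  Position 0: 'c' from first, 'j' from second => "cj"
  Position 1: 'b' from first, 'h' from second => "bh"
  Position 2: 'c' from first, 'g' from second => "cg"
  Position 3: 'b' from first, 'g' from second => "bg"
Result: cjbhcgbg

cjbhcgbg


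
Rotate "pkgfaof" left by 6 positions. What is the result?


Input: "pkgfaof", rotate left by 6
First 6 characters: "pkgfao"
Remaining characters: "f"
Concatenate remaining + first: "f" + "pkgfao" = "fpkgfao"

fpkgfao


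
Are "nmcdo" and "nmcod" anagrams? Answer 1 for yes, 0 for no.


Strings: "nmcdo", "nmcod"
Sorted first:  cdmno
Sorted second: cdmno
Sorted forms match => anagrams

1


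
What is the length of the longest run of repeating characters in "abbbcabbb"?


Input: "abbbcabbb"
Scanning for longest run:
  Position 1 ('b'): new char, reset run to 1
  Position 2 ('b'): continues run of 'b', length=2
  Position 3 ('b'): continues run of 'b', length=3
  Position 4 ('c'): new char, reset run to 1
  Position 5 ('a'): new char, reset run to 1
  Position 6 ('b'): new char, reset run to 1
  Position 7 ('b'): continues run of 'b', length=2
  Position 8 ('b'): continues run of 'b', length=3
Longest run: 'b' with length 3

3


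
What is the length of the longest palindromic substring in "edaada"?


Input: "edaada"
Checking substrings for palindromes:
  [1:5] "daad" (len 4) => palindrome
  [3:6] "ada" (len 3) => palindrome
  [2:4] "aa" (len 2) => palindrome
Longest palindromic substring: "daad" with length 4

4


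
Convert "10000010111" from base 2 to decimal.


Input: "10000010111" in base 2
Positional expansion:
  Digit '1' (value 1) x 2^10 = 1024
  Digit '0' (value 0) x 2^9 = 0
  Digit '0' (value 0) x 2^8 = 0
  Digit '0' (value 0) x 2^7 = 0
  Digit '0' (value 0) x 2^6 = 0
  Digit '0' (value 0) x 2^5 = 0
  Digit '1' (value 1) x 2^4 = 16
  Digit '0' (value 0) x 2^3 = 0
  Digit '1' (value 1) x 2^2 = 4
  Digit '1' (value 1) x 2^1 = 2
  Digit '1' (value 1) x 2^0 = 1
Sum = 1047

1047


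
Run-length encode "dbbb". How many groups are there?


Input: dbbb
Scanning for consecutive runs:
  Group 1: 'd' x 1 (positions 0-0)
  Group 2: 'b' x 3 (positions 1-3)
Total groups: 2

2


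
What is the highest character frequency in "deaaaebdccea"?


Input: deaaaebdccea
Character counts:
  'a': 4
  'b': 1
  'c': 2
  'd': 2
  'e': 3
Maximum frequency: 4

4


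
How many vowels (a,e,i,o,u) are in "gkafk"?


Input: gkafk
Checking each character:
  'g' at position 0: consonant
  'k' at position 1: consonant
  'a' at position 2: vowel (running total: 1)
  'f' at position 3: consonant
  'k' at position 4: consonant
Total vowels: 1

1


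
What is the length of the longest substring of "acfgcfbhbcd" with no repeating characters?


Input: "acfgcfbhbcd"
Sliding window (track last position of each char):
  Position 0 ('a'): window [0,0] length 1 -- new best
  Position 1 ('c'): window [0,1] length 2 -- new best
  Position 2 ('f'): window [0,2] length 3 -- new best
  Position 3 ('g'): window [0,3] length 4 -- new best
  Position 4 ('c'): repeat (last at 1), move window start to 2
  Position 4 ('c'): window [2,4] length 3
  Position 5 ('f'): repeat (last at 2), move window start to 3
  Position 5 ('f'): window [3,5] length 3
  Position 6 ('b'): window [3,6] length 4
  Position 7 ('h'): window [3,7] length 5 -- new best
  Position 8 ('b'): repeat (last at 6), move window start to 7
  Position 8 ('b'): window [7,8] length 2
  Position 9 ('c'): window [7,9] length 3
  Position 10 ('d'): window [7,10] length 4
Longest substring with no repeats: "gcfbh" with length 5

5


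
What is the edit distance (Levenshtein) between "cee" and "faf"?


Computing edit distance: "cee" -> "faf"
DP table:
           f    a    f
      0    1    2    3
  c   1    1    2    3
  e   2    2    2    3
  e   3    3    3    3
Edit distance = dp[3][3] = 3

3


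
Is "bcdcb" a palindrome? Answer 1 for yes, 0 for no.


Input: bcdcb
Reversed: bcdcb
  Compare pos 0 ('b') with pos 4 ('b'): match
  Compare pos 1 ('c') with pos 3 ('c'): match
Result: palindrome

1


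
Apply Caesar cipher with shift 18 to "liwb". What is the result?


Caesar cipher: shift "liwb" by 18
  'l' (pos 11) + 18 = pos 3 = 'd'
  'i' (pos 8) + 18 = pos 0 = 'a'
  'w' (pos 22) + 18 = pos 14 = 'o'
  'b' (pos 1) + 18 = pos 19 = 't'
Result: daot

daot


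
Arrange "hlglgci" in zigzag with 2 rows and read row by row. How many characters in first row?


Zigzag "hlglgci" into 2 rows:
Placing characters:
  'h' => row 0
  'l' => row 1
  'g' => row 0
  'l' => row 1
  'g' => row 0
  'c' => row 1
  'i' => row 0
Rows:
  Row 0: "hggi"
  Row 1: "llc"
First row length: 4

4


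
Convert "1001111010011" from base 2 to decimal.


Input: "1001111010011" in base 2
Positional expansion:
  Digit '1' (value 1) x 2^12 = 4096
  Digit '0' (value 0) x 2^11 = 0
  Digit '0' (value 0) x 2^10 = 0
  Digit '1' (value 1) x 2^9 = 512
  Digit '1' (value 1) x 2^8 = 256
  Digit '1' (value 1) x 2^7 = 128
  Digit '1' (value 1) x 2^6 = 64
  Digit '0' (value 0) x 2^5 = 0
  Digit '1' (value 1) x 2^4 = 16
  Digit '0' (value 0) x 2^3 = 0
  Digit '0' (value 0) x 2^2 = 0
  Digit '1' (value 1) x 2^1 = 2
  Digit '1' (value 1) x 2^0 = 1
Sum = 5075

5075


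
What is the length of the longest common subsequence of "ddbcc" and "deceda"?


LCS of "ddbcc" and "deceda"
DP table:
           d    e    c    e    d    a
      0    0    0    0    0    0    0
  d   0    1    1    1    1    1    1
  d   0    1    1    1    1    2    2
  b   0    1    1    1    1    2    2
  c   0    1    1    2    2    2    2
  c   0    1    1    2    2    2    2
LCS length = dp[5][6] = 2

2


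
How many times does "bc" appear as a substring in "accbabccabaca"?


Searching for "bc" in "accbabccabaca"
Scanning each position:
  Position 0: "ac" => no
  Position 1: "cc" => no
  Position 2: "cb" => no
  Position 3: "ba" => no
  Position 4: "ab" => no
  Position 5: "bc" => MATCH
  Position 6: "cc" => no
  Position 7: "ca" => no
  Position 8: "ab" => no
  Position 9: "ba" => no
  Position 10: "ac" => no
  Position 11: "ca" => no
Total occurrences: 1

1


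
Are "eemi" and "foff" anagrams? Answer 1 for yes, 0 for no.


Strings: "eemi", "foff"
Sorted first:  eeim
Sorted second: fffo
Differ at position 0: 'e' vs 'f' => not anagrams

0


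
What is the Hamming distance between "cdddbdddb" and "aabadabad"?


Comparing "cdddbdddb" and "aabadabad" position by position:
  Position 0: 'c' vs 'a' => differ
  Position 1: 'd' vs 'a' => differ
  Position 2: 'd' vs 'b' => differ
  Position 3: 'd' vs 'a' => differ
  Position 4: 'b' vs 'd' => differ
  Position 5: 'd' vs 'a' => differ
  Position 6: 'd' vs 'b' => differ
  Position 7: 'd' vs 'a' => differ
  Position 8: 'b' vs 'd' => differ
Total differences (Hamming distance): 9

9


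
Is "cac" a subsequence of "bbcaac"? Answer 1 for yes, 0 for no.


Check if "cac" is a subsequence of "bbcaac"
Greedy scan:
  Position 0 ('b'): no match needed
  Position 1 ('b'): no match needed
  Position 2 ('c'): matches sub[0] = 'c'
  Position 3 ('a'): matches sub[1] = 'a'
  Position 4 ('a'): no match needed
  Position 5 ('c'): matches sub[2] = 'c'
All 3 characters matched => is a subsequence

1


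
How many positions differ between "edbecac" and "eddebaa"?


Comparing "edbecac" and "eddebaa" position by position:
  Position 0: 'e' vs 'e' => same
  Position 1: 'd' vs 'd' => same
  Position 2: 'b' vs 'd' => DIFFER
  Position 3: 'e' vs 'e' => same
  Position 4: 'c' vs 'b' => DIFFER
  Position 5: 'a' vs 'a' => same
  Position 6: 'c' vs 'a' => DIFFER
Positions that differ: 3

3


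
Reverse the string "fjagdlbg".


Input: fjagdlbg
Reading characters right to left:
  Position 7: 'g'
  Position 6: 'b'
  Position 5: 'l'
  Position 4: 'd'
  Position 3: 'g'
  Position 2: 'a'
  Position 1: 'j'
  Position 0: 'f'
Reversed: gbldgajf

gbldgajf


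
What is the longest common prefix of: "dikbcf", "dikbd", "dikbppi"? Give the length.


Words: dikbcf, dikbd, dikbppi
  Position 0: all 'd' => match
  Position 1: all 'i' => match
  Position 2: all 'k' => match
  Position 3: all 'b' => match
  Position 4: ('c', 'd', 'p') => mismatch, stop
LCP = "dikb" (length 4)

4


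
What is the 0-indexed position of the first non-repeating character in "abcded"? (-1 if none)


Input: abcded
Character frequencies:
  'a': 1
  'b': 1
  'c': 1
  'd': 2
  'e': 1
Scanning left to right for freq == 1:
  Position 0 ('a'): unique! => answer = 0

0


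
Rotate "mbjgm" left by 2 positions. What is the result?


Input: "mbjgm", rotate left by 2
First 2 characters: "mb"
Remaining characters: "jgm"
Concatenate remaining + first: "jgm" + "mb" = "jgmmb"

jgmmb


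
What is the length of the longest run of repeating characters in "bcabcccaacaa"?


Input: "bcabcccaacaa"
Scanning for longest run:
  Position 1 ('c'): new char, reset run to 1
  Position 2 ('a'): new char, reset run to 1
  Position 3 ('b'): new char, reset run to 1
  Position 4 ('c'): new char, reset run to 1
  Position 5 ('c'): continues run of 'c', length=2
  Position 6 ('c'): continues run of 'c', length=3
  Position 7 ('a'): new char, reset run to 1
  Position 8 ('a'): continues run of 'a', length=2
  Position 9 ('c'): new char, reset run to 1
  Position 10 ('a'): new char, reset run to 1
  Position 11 ('a'): continues run of 'a', length=2
Longest run: 'c' with length 3

3


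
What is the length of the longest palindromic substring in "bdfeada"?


Input: "bdfeada"
Checking substrings for palindromes:
  [4:7] "ada" (len 3) => palindrome
Longest palindromic substring: "ada" with length 3

3


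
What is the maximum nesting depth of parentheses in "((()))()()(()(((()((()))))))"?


Input: "((()))()()(()(((()((()))))))"
Tracking depth:
  Position 0 '(': depth becomes 1
  Position 1 '(': depth becomes 2
  Position 2 '(': depth becomes 3
  Position 3 ')': depth becomes 2
  Position 4 ')': depth becomes 1
  Position 5 ')': depth becomes 0
  Position 6 '(': depth becomes 1
  Position 7 ')': depth becomes 0
  Position 8 '(': depth becomes 1
  Position 9 ')': depth becomes 0
  Position 10 '(': depth becomes 1
  Position 11 '(': depth becomes 2
  Position 12 ')': depth becomes 1
  Position 13 '(': depth becomes 2
  Position 14 '(': depth becomes 3
  Position 15 '(': depth becomes 4
  Position 16 '(': depth becomes 5
  Position 17 ')': depth becomes 4
  Position 18 '(': depth becomes 5
  Position 19 '(': depth becomes 6
  Position 20 '(': depth becomes 7
  Position 21 ')': depth becomes 6
  Position 22 ')': depth becomes 5
  Position 23 ')': depth becomes 4
  Position 24 ')': depth becomes 3
  Position 25 ')': depth becomes 2
  Position 26 ')': depth becomes 1
  Position 27 ')': depth becomes 0
Maximum depth reached: 7

7


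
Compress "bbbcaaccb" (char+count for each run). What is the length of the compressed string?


Input: bbbcaaccb
Runs:
  'b' x 3 => "b3"
  'c' x 1 => "c1"
  'a' x 2 => "a2"
  'c' x 2 => "c2"
  'b' x 1 => "b1"
Compressed: "b3c1a2c2b1"
Compressed length: 10

10


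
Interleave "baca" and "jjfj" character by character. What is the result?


Interleaving "baca" and "jjfj":
  Position 0: 'b' from first, 'j' from second => "bj"
  Position 1: 'a' from first, 'j' from second => "aj"
  Position 2: 'c' from first, 'f' from second => "cf"
  Position 3: 'a' from first, 'j' from second => "aj"
Result: bjajcfaj

bjajcfaj


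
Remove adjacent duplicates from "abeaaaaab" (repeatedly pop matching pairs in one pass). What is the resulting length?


Input: abeaaaaab
Stack-based adjacent duplicate removal:
  Read 'a': push. Stack: a
  Read 'b': push. Stack: ab
  Read 'e': push. Stack: abe
  Read 'a': push. Stack: abea
  Read 'a': matches stack top 'a' => pop. Stack: abe
  Read 'a': push. Stack: abea
  Read 'a': matches stack top 'a' => pop. Stack: abe
  Read 'a': push. Stack: abea
  Read 'b': push. Stack: abeab
Final stack: "abeab" (length 5)

5


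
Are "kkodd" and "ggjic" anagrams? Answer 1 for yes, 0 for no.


Strings: "kkodd", "ggjic"
Sorted first:  ddkko
Sorted second: cggij
Differ at position 0: 'd' vs 'c' => not anagrams

0


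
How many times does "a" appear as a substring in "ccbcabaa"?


Searching for "a" in "ccbcabaa"
Scanning each position:
  Position 0: "c" => no
  Position 1: "c" => no
  Position 2: "b" => no
  Position 3: "c" => no
  Position 4: "a" => MATCH
  Position 5: "b" => no
  Position 6: "a" => MATCH
  Position 7: "a" => MATCH
Total occurrences: 3

3


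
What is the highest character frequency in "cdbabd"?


Input: cdbabd
Character counts:
  'a': 1
  'b': 2
  'c': 1
  'd': 2
Maximum frequency: 2

2


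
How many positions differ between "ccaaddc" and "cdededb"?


Comparing "ccaaddc" and "cdededb" position by position:
  Position 0: 'c' vs 'c' => same
  Position 1: 'c' vs 'd' => DIFFER
  Position 2: 'a' vs 'e' => DIFFER
  Position 3: 'a' vs 'd' => DIFFER
  Position 4: 'd' vs 'e' => DIFFER
  Position 5: 'd' vs 'd' => same
  Position 6: 'c' vs 'b' => DIFFER
Positions that differ: 5

5


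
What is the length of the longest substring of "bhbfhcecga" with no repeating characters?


Input: "bhbfhcecga"
Sliding window (track last position of each char):
  Position 0 ('b'): window [0,0] length 1 -- new best
  Position 1 ('h'): window [0,1] length 2 -- new best
  Position 2 ('b'): repeat (last at 0), move window start to 1
  Position 2 ('b'): window [1,2] length 2
  Position 3 ('f'): window [1,3] length 3 -- new best
  Position 4 ('h'): repeat (last at 1), move window start to 2
  Position 4 ('h'): window [2,4] length 3
  Position 5 ('c'): window [2,5] length 4 -- new best
  Position 6 ('e'): window [2,6] length 5 -- new best
  Position 7 ('c'): repeat (last at 5), move window start to 6
  Position 7 ('c'): window [6,7] length 2
  Position 8 ('g'): window [6,8] length 3
  Position 9 ('a'): window [6,9] length 4
Longest substring with no repeats: "bfhce" with length 5

5
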